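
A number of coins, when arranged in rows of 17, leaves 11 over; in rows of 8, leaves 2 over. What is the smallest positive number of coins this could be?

x ≡ 2 (mod 8) gives x ∈ {2, 10, 18, 26, 34, 42, 50, 58, …}.
The first of these with x mod 17 = 11 is 130.

130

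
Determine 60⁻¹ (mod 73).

73 = 1·60 + 13
60 = 4·13 + 8
13 = 1·8 + 5
8 = 1·5 + 3
5 = 1·3 + 2
3 = 1·2 + 1
2 = 2·1 + 0
Back-substituting gives 60·28 ≡ 1 (mod 73).

28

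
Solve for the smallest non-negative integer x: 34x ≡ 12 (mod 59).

42

The inverse of 34 mod 59 is 33 (since 34·33 = 1122 ≡ 1).
Multiplying both sides by 33: x ≡ 33·12 = 396 ≡ 42 (mod 59).
Check: 34·42 = 1428 = 24·59 + 12.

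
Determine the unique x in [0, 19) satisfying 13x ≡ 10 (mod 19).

13⁻¹ ≡ 3 (mod 19) because 13·3 = 39 = 2·19 + 1.
So x ≡ 3·10 = 30 ≡ 11 (mod 19).

11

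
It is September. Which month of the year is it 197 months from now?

February

197 mod 12 = 5 (since 16·12 = 192).
September + 5 months → February.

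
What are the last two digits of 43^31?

07

Successive squares of 43 mod 100: 43^1≡43, 43^2≡49, 43^4≡1, 43^8≡1, 43^16≡1.
31 = 1 + 2 + 4 + 8 + 16, so 43^31 ≡ 43·49·1·1·1 ≡ 7 (mod 100).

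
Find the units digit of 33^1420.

1

The units digit of 33^n cycles with period 4: 3, 9, 7, 1, …
1420 mod 4 = 0, so the last digit matches 3^4 = 1.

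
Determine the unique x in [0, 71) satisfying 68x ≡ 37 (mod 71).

35

The inverse of 68 mod 71 is 47 (since 68·47 = 3196 ≡ 1).
Multiplying both sides by 47: x ≡ 47·37 = 1739 ≡ 35 (mod 71).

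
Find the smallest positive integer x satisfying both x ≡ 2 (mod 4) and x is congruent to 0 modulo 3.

6

x ≡ 0 (mod 3) gives x ∈ {0, 3, 6}.
The first of these with x mod 4 = 2 is 6.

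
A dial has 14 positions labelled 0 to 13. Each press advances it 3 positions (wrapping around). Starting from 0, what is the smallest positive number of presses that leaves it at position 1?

5

3·5 = 15 = 1·14 + 1, so 3⁻¹ ≡ 5 (mod 14).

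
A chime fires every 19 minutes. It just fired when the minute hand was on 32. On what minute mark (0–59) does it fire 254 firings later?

254·19 = 4826.
4826 = 80·60 + 26, so 4826 mod 60 = 26.
(32 + 26) mod 60 = 58.

58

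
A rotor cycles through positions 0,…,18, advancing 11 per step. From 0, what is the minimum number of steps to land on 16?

The inverse of 11 mod 19 is 7 (since 11·7 = 77 ≡ 1).
So x ≡ 7·16 = 112 ≡ 17 (mod 19).
Check: 11·17 = 187 = 9·19 + 16.

17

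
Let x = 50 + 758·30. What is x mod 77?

75

758·30 = 22740.
22740 = 295·77 + 25, so 22740 mod 77 = 25.
(50 + 25) mod 77 = 75.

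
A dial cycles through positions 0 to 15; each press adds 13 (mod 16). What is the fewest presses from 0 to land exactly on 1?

13·5 = 65 = 4·16 + 1, so 13⁻¹ ≡ 5 (mod 16).

5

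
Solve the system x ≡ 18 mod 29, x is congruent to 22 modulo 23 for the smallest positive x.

482

x ≡ 22 (mod 23) gives x ∈ {22, 45, 68, 91, 114, 137, 160, 183, …}.
The first of these with x mod 29 = 18 is 482.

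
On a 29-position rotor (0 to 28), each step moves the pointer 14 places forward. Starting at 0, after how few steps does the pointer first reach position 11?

14⁻¹ ≡ 27 (mod 29) because 14·27 = 378 = 13·29 + 1.
Multiplying both sides by 27: x ≡ 27·11 = 297 ≡ 7 (mod 29).
Check: 14·7 = 98 = 3·29 + 11.

7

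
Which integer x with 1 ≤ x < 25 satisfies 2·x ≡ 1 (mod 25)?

13

25 = 12·2 + 1
2 = 2·1 + 0
Back-substituting gives 2·13 ≡ 1 (mod 25).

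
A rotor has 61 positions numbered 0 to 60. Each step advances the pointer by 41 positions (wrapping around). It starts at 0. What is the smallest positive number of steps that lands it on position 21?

The inverse of 41 mod 61 is 3 (since 41·3 = 123 ≡ 1).
Multiplying both sides by 3: x ≡ 3·21 = 63 ≡ 2 (mod 61).
Check: 41·2 = 82 = 1·61 + 21.

2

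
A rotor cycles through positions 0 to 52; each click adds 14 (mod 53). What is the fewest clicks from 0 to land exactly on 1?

19

14·19 = 266 = 5·53 + 1, so 14⁻¹ ≡ 19 (mod 53).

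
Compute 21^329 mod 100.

81

Successive squares of 21 mod 100: 21^1≡21, 21^2≡41, 21^4≡81, 21^8≡61, 21^16≡21, 21^32≡41, 21^64≡81, 21^128≡61, 21^256≡21.
Since 329 = 1 + 8 + 64 + 256 in binary, 21^329 ≡ 21·61·81·21 ≡ 81 (mod 100).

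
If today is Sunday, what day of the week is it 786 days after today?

Dividing 786 by 7 gives quotient 112 and remainder 2.
Sunday + 2 days → Tuesday.

Tuesday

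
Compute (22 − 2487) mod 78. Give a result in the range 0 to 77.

31

Dividing 2487 by 78 gives quotient 31 and remainder 69.
(22 − 69) mod 78 = 31.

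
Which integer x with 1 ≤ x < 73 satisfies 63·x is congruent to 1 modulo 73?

73 = 1·63 + 10
63 = 6·10 + 3
10 = 3·3 + 1
3 = 3·1 + 0
Back-substituting gives 63·51 ≡ 1 (mod 73).

51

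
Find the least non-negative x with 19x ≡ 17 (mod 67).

15

19⁻¹ ≡ 60 (mod 67) because 19·60 = 1140 = 17·67 + 1.
So x ≡ 60·17 = 1020 ≡ 15 (mod 67).
Check: 19·15 = 285 = 4·67 + 17.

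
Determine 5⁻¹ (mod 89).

18

89 = 17·5 + 4
5 = 1·4 + 1
4 = 4·1 + 0
Back-substituting gives 5·18 ≡ 1 (mod 89).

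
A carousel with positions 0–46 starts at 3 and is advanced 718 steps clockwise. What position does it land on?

Dividing 718 by 47 gives quotient 15 and remainder 13.
(3 + 13) mod 47 = 16.

16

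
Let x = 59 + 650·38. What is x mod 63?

650·38 = 24700.
24700 mod 63 = 4 (since 392·63 = 24696).
(59 + 4) mod 63 = 0.

0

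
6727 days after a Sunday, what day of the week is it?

6727 − 961·7 = 0, so 6727 ≡ 0 (mod 7).
Sunday + 0 days → Sunday.

Sunday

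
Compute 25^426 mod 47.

42

By repeated squaring mod 47: 25^1≡25, 25^2≡14, 25^4≡8, 25^8≡17, 25^16≡7, 25^32≡2, 25^64≡4, 25^128≡16, 25^256≡21.
Since 426 = 2 + 8 + 32 + 128 + 256 in binary, 25^426 ≡ 14·17·2·16·21 ≡ 42 (mod 47).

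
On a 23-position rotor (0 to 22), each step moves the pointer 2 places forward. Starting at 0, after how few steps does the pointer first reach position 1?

12

2⁻¹ ≡ 12 (mod 23) because 2·12 = 24 = 1·23 + 1.
Multiplying both sides by 12: x ≡ 12·1 = 12 ≡ 12 (mod 23).
Check: 2·12 = 24 = 1·23 + 1.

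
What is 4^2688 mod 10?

6

Last digits of 4^n: 4, 6 (period 2).
2688 mod 2 = 0, so the last digit matches 4^2 = 6.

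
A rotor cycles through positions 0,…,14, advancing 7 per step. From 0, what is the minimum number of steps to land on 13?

7⁻¹ ≡ 13 (mod 15) because 7·13 = 91 = 6·15 + 1.
Multiplying both sides by 13: x ≡ 13·13 = 169 ≡ 4 (mod 15).

4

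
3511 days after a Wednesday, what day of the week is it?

Sunday

Dividing 3511 by 7 gives quotient 501 and remainder 4.
Wednesday + 4 days → Sunday.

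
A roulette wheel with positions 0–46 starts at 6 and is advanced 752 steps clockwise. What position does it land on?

6

Dividing 752 by 47 gives quotient 16 and remainder 0.
(6 + 0) mod 47 = 6.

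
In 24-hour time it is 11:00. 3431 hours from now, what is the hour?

10

3431 mod 24 = 23 (since 142·24 = 3408).
(11 + 23) mod 24 = 10.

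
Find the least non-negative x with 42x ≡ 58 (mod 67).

62

42⁻¹ ≡ 8 (mod 67) because 42·8 = 336 = 5·67 + 1.
So x ≡ 8·58 = 464 ≡ 62 (mod 67).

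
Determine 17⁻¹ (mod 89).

21

89 = 5·17 + 4
17 = 4·4 + 1
4 = 4·1 + 0
Back-substituting gives 17·21 ≡ 1 (mod 89).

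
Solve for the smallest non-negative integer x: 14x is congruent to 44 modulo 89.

54

The inverse of 14 mod 89 is 70 (since 14·70 = 980 ≡ 1).
Multiplying both sides by 70: x ≡ 70·44 = 3080 ≡ 54 (mod 89).
Check: 14·54 = 756 = 8·89 + 44.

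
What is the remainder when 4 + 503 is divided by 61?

503 mod 61 = 15 (since 8·61 = 488).
(4 + 15) mod 61 = 19.

19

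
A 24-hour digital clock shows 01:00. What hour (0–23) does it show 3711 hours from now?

16

3711 mod 24 = 15 (since 154·24 = 3696).
(1 + 15) mod 24 = 16.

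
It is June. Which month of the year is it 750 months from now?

December

Dividing 750 by 12 gives quotient 62 and remainder 6.
June + 6 months → December.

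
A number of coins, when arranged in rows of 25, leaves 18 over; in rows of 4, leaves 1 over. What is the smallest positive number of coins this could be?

93

Since 4·19 ≡ 1 (mod 25), take x = 1 + 4·((18−1)·19 mod 25) = 1 + 4·23 = 93.
Check: 93 mod 25 = 18, 93 mod 4 = 1.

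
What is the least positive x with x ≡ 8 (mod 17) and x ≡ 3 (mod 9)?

93

x ≡ 3 (mod 9) gives x ∈ {3, 12, 21, 30, 39, 48, 57, 66, …}.
The first of these with x mod 17 = 8 is 93.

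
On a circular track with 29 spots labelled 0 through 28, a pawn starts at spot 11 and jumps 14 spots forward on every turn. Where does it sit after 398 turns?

15

398·14 = 5572.
Dividing 5572 by 29 gives quotient 192 and remainder 4.
(11 + 4) mod 29 = 15.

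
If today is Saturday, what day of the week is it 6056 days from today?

6056 = 865·7 + 1, so 6056 mod 7 = 1.
Saturday + 1 day → Sunday.

Sunday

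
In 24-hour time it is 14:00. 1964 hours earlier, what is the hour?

1964 mod 24 = 20 (since 81·24 = 1944).
(14 − 20) mod 24 = 18.

18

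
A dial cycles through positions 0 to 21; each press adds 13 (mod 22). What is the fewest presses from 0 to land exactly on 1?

13·17 = 221 = 10·22 + 1, so 13⁻¹ ≡ 17 (mod 22).

17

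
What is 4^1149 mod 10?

The units digit of 4^n cycles with period 2: 4, 6, …
1149 leaves remainder 1 on division by 2, so 4^1149 ends in 4.

4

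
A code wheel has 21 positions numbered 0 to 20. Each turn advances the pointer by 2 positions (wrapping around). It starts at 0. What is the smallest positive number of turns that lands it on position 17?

19

The inverse of 2 mod 21 is 11 (since 2·11 = 22 ≡ 1).
So x ≡ 11·17 = 187 ≡ 19 (mod 21).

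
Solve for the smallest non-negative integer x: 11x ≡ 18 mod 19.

11⁻¹ ≡ 7 (mod 19) because 11·7 = 77 = 4·19 + 1.
Multiplying both sides by 7: x ≡ 7·18 = 126 ≡ 12 (mod 19).

12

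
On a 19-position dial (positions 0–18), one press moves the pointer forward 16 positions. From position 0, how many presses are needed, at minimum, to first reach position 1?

6

19 = 1·16 + 3
16 = 5·3 + 1
3 = 3·1 + 0
Back-substituting gives 16·6 ≡ 1 (mod 19).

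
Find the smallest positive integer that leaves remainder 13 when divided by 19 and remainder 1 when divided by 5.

51

x ≡ 1 (mod 5) gives x ∈ {1, 6, 11, 16, 21, 26, 31, 36, …}.
The first of these with x mod 19 = 13 is 51.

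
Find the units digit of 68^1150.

4

The units digit of 68^n cycles with period 4: 8, 4, 2, 6, …
1150 mod 4 = 2, so the last digit matches 8^2 = 4.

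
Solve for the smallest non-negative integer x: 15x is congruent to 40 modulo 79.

The inverse of 15 mod 79 is 58 (since 15·58 = 870 ≡ 1).
Multiplying both sides by 58: x ≡ 58·40 = 2320 ≡ 29 (mod 79).
Check: 15·29 = 435 = 5·79 + 40.

29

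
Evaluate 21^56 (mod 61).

Successive squares of 21 mod 61: 21^1≡21, 21^2≡14, 21^4≡13, 21^8≡47, 21^16≡13, 21^32≡47.
56 = 8 + 16 + 32, so 21^56 ≡ 47·13·47 ≡ 47 (mod 61).

47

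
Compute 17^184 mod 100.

21

Square-and-reduce mod 100: 17^1≡17, 17^2≡89, 17^4≡21, 17^8≡41, 17^16≡81, 17^32≡61, 17^64≡21, 17^128≡41.
184 = 8 + 16 + 32 + 128, so 17^184 ≡ 41·81·61·41 ≡ 21 (mod 100).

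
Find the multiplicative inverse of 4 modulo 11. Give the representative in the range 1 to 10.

4·3 = 12 = 1·11 + 1, so 4⁻¹ ≡ 3 (mod 11).

3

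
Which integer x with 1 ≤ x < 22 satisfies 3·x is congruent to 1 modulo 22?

3·15 = 45 = 2·22 + 1, so 3⁻¹ ≡ 15 (mod 22).

15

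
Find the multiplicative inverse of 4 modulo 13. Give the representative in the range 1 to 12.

4·10 = 40 = 3·13 + 1, so 4⁻¹ ≡ 10 (mod 13).

10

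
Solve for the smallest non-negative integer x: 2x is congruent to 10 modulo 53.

2⁻¹ ≡ 27 (mod 53) because 2·27 = 54 = 1·53 + 1.
Multiplying both sides by 27: x ≡ 27·10 = 270 ≡ 5 (mod 53).

5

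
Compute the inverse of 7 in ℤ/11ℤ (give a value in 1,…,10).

8

11 = 1·7 + 4
7 = 1·4 + 3
4 = 1·3 + 1
3 = 3·1 + 0
Back-substituting gives 7·8 ≡ 1 (mod 11).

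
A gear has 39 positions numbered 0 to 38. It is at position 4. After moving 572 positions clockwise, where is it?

572 − 14·39 = 26, so 572 ≡ 26 (mod 39).
(4 + 26) mod 39 = 30.

30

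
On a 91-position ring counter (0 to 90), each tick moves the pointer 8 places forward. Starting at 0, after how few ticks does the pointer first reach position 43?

85

The inverse of 8 mod 91 is 57 (since 8·57 = 456 ≡ 1).
So x ≡ 57·43 = 2451 ≡ 85 (mod 91).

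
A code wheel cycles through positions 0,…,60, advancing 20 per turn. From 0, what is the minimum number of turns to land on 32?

20⁻¹ ≡ 58 (mod 61) because 20·58 = 1160 = 19·61 + 1.
Multiplying both sides by 58: x ≡ 58·32 = 1856 ≡ 26 (mod 61).
Check: 20·26 = 520 = 8·61 + 32.

26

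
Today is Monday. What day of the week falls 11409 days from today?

Sunday

11409 − 1629·7 = 6, so 11409 ≡ 6 (mod 7).
Monday + 6 days → Sunday.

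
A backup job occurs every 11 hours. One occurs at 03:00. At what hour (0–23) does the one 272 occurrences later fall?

19

272·11 = 2992.
2992 − 124·24 = 16, so 2992 ≡ 16 (mod 24).
(3 + 16) mod 24 = 19.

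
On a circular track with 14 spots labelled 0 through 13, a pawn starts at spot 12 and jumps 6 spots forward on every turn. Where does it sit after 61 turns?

0

61·6 = 366.
366 − 26·14 = 2, so 366 ≡ 2 (mod 14).
(12 + 2) mod 14 = 0.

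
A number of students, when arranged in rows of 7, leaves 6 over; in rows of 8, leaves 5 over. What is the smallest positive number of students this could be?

Since 8·1 ≡ 1 (mod 7), take x = 5 + 8·((6−5)·1 mod 7) = 5 + 8·1 = 13.
Check: 13 mod 7 = 6, 13 mod 8 = 5.

13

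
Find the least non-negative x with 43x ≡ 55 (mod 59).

43⁻¹ ≡ 11 (mod 59) because 43·11 = 473 = 8·59 + 1.
So x ≡ 11·55 = 605 ≡ 15 (mod 59).

15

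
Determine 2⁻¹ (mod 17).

9

17 = 8·2 + 1
2 = 2·1 + 0
Back-substituting gives 2·9 ≡ 1 (mod 17).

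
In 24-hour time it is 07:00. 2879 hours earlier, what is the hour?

8

2879 − 119·24 = 23, so 2879 ≡ 23 (mod 24).
(7 − 23) mod 24 = 8.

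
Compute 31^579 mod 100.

71

By repeated squaring mod 100: 31^1≡31, 31^2≡61, 31^4≡21, 31^8≡41, 31^16≡81, 31^32≡61, 31^64≡21, 31^128≡41, 31^256≡81, 31^512≡61.
Since 579 = 1 + 2 + 64 + 512 in binary, 31^579 ≡ 31·61·21·61 ≡ 71 (mod 100).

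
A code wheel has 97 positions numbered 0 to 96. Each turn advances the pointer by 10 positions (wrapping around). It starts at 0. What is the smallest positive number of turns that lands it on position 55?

54

10⁻¹ ≡ 68 (mod 97) because 10·68 = 680 = 7·97 + 1.
Multiplying both sides by 68: x ≡ 68·55 = 3740 ≡ 54 (mod 97).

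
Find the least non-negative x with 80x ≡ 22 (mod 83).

48

80⁻¹ ≡ 55 (mod 83) because 80·55 = 4400 = 53·83 + 1.
So x ≡ 55·22 = 1210 ≡ 48 (mod 83).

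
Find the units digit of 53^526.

9

The units digit of 53^n cycles with period 4: 3, 9, 7, 1, …
526 mod 4 = 2, so the last digit matches 3^2 = 9.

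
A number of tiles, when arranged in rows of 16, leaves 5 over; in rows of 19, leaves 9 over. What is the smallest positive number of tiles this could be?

85

x ≡ 5 (mod 16) gives x ∈ {5, 21, 37, 53, 69, 85}.
The first of these with x mod 19 = 9 is 85.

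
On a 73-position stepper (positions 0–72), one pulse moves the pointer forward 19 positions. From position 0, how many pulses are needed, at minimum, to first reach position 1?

73 = 3·19 + 16
19 = 1·16 + 3
16 = 5·3 + 1
3 = 3·1 + 0
Back-substituting gives 19·50 ≡ 1 (mod 73).

50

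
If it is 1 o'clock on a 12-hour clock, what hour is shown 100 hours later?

5

100 mod 12 = 4 (since 8·12 = 96).
1 + 4 → 5 on a 12-hour dial.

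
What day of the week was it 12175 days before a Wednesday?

Monday

12175 mod 7 = 2 (since 1739·7 = 12173).
Wednesday − 2 days → Monday.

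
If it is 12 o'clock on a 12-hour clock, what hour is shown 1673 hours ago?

1673 mod 12 = 5 (since 139·12 = 1668).
12 − 5 → 7 on a 12-hour dial.

7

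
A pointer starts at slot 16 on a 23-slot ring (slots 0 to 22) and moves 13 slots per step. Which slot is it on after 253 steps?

253·13 = 3289.
3289 = 143·23 + 0, so 3289 mod 23 = 0.
(16 + 0) mod 23 = 16.

16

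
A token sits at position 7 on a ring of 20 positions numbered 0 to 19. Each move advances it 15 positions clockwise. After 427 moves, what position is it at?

427·15 = 6405.
6405 − 320·20 = 5, so 6405 ≡ 5 (mod 20).
(7 + 5) mod 20 = 12.

12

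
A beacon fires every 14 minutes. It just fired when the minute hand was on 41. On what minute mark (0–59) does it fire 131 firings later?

131·14 = 1834.
1834 mod 60 = 34 (since 30·60 = 1800).
(41 + 34) mod 60 = 15.

15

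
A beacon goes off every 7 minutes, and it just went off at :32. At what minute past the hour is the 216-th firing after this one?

44

216·7 = 1512.
1512 mod 60 = 12 (since 25·60 = 1500).
(32 + 12) mod 60 = 44.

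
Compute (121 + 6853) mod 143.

6853 − 47·143 = 132, so 6853 ≡ 132 (mod 143).
(121 + 132) mod 143 = 110.

110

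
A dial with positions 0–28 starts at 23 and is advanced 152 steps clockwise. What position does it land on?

1

152 mod 29 = 7 (since 5·29 = 145).
(23 + 7) mod 29 = 1.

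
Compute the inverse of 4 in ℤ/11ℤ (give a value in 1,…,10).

3

11 = 2·4 + 3
4 = 1·3 + 1
3 = 3·1 + 0
Back-substituting gives 4·3 ≡ 1 (mod 11).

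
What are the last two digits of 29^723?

Successive squares of 29 mod 100: 29^1≡29, 29^2≡41, 29^4≡81, 29^8≡61, 29^16≡21, 29^32≡41, 29^64≡81, 29^128≡61, 29^256≡21, 29^512≡41.
Since 723 = 1 + 2 + 16 + 64 + 128 + 512 in binary, 29^723 ≡ 29·41·21·81·61·41 ≡ 89 (mod 100).

89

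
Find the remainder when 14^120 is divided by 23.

Successive squares of 14 mod 23: 14^1≡14, 14^2≡12, 14^4≡6, 14^8≡13, 14^16≡8, 14^32≡18, 14^64≡2.
120 = 8 + 16 + 32 + 64, so 14^120 ≡ 13·8·18·2 ≡ 18 (mod 23).

18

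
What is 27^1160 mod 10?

Last digits of 7^n: 7, 9, 3, 1 (period 4).
1160 mod 4 = 0, so the last digit matches 7^4 = 1.

1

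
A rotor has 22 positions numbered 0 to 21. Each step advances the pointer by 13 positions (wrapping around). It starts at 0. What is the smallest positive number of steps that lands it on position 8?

4

13⁻¹ ≡ 17 (mod 22) because 13·17 = 221 = 10·22 + 1.
So x ≡ 17·8 = 136 ≡ 4 (mod 22).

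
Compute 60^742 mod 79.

19

Square-and-reduce mod 79: 60^1≡60, 60^2≡45, 60^4≡50, 60^8≡51, 60^16≡73, 60^32≡36, 60^64≡32, 60^128≡76, 60^256≡9, 60^512≡2.
Since 742 = 2 + 4 + 32 + 64 + 128 + 512 in binary, 60^742 ≡ 45·50·36·32·76·2 ≡ 19 (mod 79).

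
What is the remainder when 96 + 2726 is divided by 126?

2726 = 21·126 + 80, so 2726 mod 126 = 80.
(96 + 80) mod 126 = 50.

50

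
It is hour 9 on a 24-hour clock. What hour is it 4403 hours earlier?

22

4403 mod 24 = 11 (since 183·24 = 4392).
(9 − 11) mod 24 = 22.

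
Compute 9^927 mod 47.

Square-and-reduce mod 47: 9^1≡9, 9^2≡34, 9^4≡28, 9^8≡32, 9^16≡37, 9^32≡6, 9^64≡36, 9^128≡27, 9^256≡24, 9^512≡12.
927 = 1 + 2 + 4 + 8 + 16 + 128 + 256 + 512, so 9^927 ≡ 9·34·28·32·37·27·24·12 ≡ 14 (mod 47).

14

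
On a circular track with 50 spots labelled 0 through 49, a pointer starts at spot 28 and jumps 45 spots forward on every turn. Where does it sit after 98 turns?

38

98·45 = 4410.
Dividing 4410 by 50 gives quotient 88 and remainder 10.
(28 + 10) mod 50 = 38.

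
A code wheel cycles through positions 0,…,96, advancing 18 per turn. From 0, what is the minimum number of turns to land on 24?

18⁻¹ ≡ 27 (mod 97) because 18·27 = 486 = 5·97 + 1.
Multiplying both sides by 27: x ≡ 27·24 = 648 ≡ 66 (mod 97).

66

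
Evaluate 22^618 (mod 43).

Successive squares of 22 mod 43: 22^1≡22, 22^2≡11, 22^4≡35, 22^8≡21, 22^16≡11, 22^32≡35, 22^64≡21, 22^128≡11, 22^256≡35, 22^512≡21.
618 = 2 + 8 + 32 + 64 + 512, so 22^618 ≡ 11·21·35·21·21 ≡ 11 (mod 43).

11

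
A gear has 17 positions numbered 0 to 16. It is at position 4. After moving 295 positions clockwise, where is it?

10

295 mod 17 = 6 (since 17·17 = 289).
(4 + 6) mod 17 = 10.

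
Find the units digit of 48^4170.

4

The units digit of 48^n cycles with period 4: 8, 4, 2, 6, …
4170 leaves remainder 2 on division by 4, so 48^4170 ends in 4.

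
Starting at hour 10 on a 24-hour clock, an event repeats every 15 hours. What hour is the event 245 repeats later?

245·15 = 3675.
3675 mod 24 = 3 (since 153·24 = 3672).
(10 + 3) mod 24 = 13.

13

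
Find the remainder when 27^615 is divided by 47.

Square-and-reduce mod 47: 27^1≡27, 27^2≡24, 27^4≡12, 27^8≡3, 27^16≡9, 27^32≡34, 27^64≡28, 27^128≡32, 27^256≡37, 27^512≡6.
Since 615 = 1 + 2 + 4 + 32 + 64 + 512 in binary, 27^615 ≡ 27·24·12·34·28·6 ≡ 8 (mod 47).

8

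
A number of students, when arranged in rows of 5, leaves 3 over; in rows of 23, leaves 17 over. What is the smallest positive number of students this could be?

63

x ≡ 3 (mod 5) gives x ∈ {3, 8, 13, 18, 23, 28, 33, 38, …}.
The first of these with x mod 23 = 17 is 63.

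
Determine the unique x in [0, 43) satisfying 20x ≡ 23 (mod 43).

20⁻¹ ≡ 28 (mod 43) because 20·28 = 560 = 13·43 + 1.
Multiplying both sides by 28: x ≡ 28·23 = 644 ≡ 42 (mod 43).
Check: 20·42 = 840 = 19·43 + 23.

42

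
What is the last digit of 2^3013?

2

The units digit of 2^n cycles with period 4: 2, 4, 8, 6, …
3013 mod 4 = 1, so the last digit matches 2^1 = 2.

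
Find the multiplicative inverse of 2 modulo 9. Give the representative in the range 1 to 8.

5

9 = 4·2 + 1
2 = 2·1 + 0
Back-substituting gives 2·5 ≡ 1 (mod 9).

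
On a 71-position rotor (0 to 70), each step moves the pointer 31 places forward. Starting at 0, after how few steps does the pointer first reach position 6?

46

The inverse of 31 mod 71 is 55 (since 31·55 = 1705 ≡ 1).
Multiplying both sides by 55: x ≡ 55·6 = 330 ≡ 46 (mod 71).
Check: 31·46 = 1426 = 20·71 + 6.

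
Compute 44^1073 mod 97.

Square-and-reduce mod 97: 44^1≡44, 44^2≡93, 44^4≡16, 44^8≡62, 44^16≡61, 44^32≡35, 44^64≡61, 44^128≡35, 44^256≡61, 44^512≡35, 44^1024≡61.
Since 1073 = 1 + 16 + 32 + 1024 in binary, 44^1073 ≡ 44·61·35·61 ≡ 65 (mod 97).

65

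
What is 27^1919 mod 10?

The units digit of 27^n cycles with period 4: 7, 9, 3, 1, …
1919 leaves remainder 3 on division by 4, so 27^1919 ends in 3.

3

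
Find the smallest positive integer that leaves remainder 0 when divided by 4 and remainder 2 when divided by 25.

Since 25·1 ≡ 1 (mod 4), take x = 2 + 25·((0−2)·1 mod 4) = 2 + 25·2 = 52.
Check: 52 mod 4 = 0, 52 mod 25 = 2.

52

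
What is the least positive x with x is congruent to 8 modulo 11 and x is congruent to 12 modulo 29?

x ≡ 8 (mod 11) gives x ∈ {8, 19, 30, 41}.
The first of these with x mod 29 = 12 is 41.

41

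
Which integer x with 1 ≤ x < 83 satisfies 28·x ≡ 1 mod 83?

83 = 2·28 + 27
28 = 1·27 + 1
27 = 27·1 + 0
Back-substituting gives 28·3 ≡ 1 (mod 83).

3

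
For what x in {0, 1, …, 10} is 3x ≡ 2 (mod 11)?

8

3⁻¹ ≡ 4 (mod 11) because 3·4 = 12 = 1·11 + 1.
So x ≡ 4·2 = 8 ≡ 8 (mod 11).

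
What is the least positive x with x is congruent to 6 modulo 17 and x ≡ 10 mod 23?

x ≡ 6 (mod 17) gives x ∈ {6, 23, 40, 57, 74, 91, 108, 125}.
The first of these with x mod 23 = 10 is 125.

125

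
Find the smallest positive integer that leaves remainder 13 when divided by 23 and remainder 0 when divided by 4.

Since 4·6 ≡ 1 (mod 23), take x = 0 + 4·((13−0)·6 mod 23) = 0 + 4·9 = 36.
Check: 36 mod 23 = 13, 36 mod 4 = 0.

36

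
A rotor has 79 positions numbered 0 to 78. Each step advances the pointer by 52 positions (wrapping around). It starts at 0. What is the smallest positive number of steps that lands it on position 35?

52⁻¹ ≡ 38 (mod 79) because 52·38 = 1976 = 25·79 + 1.
Multiplying both sides by 38: x ≡ 38·35 = 1330 ≡ 66 (mod 79).

66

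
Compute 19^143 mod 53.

Square-and-reduce mod 53: 19^1≡19, 19^2≡43, 19^4≡47, 19^8≡36, 19^16≡24, 19^32≡46, 19^64≡49, 19^128≡16.
Since 143 = 1 + 2 + 4 + 8 + 128 in binary, 19^143 ≡ 19·43·47·36·16 ≡ 23 (mod 53).

23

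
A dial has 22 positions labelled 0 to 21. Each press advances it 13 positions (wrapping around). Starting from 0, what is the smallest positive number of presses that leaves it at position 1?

22 = 1·13 + 9
13 = 1·9 + 4
9 = 2·4 + 1
4 = 4·1 + 0
Back-substituting gives 13·17 ≡ 1 (mod 22).

17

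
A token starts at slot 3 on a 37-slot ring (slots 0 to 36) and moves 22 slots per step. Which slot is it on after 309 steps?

309·22 = 6798.
6798 − 183·37 = 27, so 6798 ≡ 27 (mod 37).
(3 + 27) mod 37 = 30.

30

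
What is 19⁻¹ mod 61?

45

19·45 = 855 = 14·61 + 1, so 19⁻¹ ≡ 45 (mod 61).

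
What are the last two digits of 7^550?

49

Square-and-reduce mod 100: 7^1≡7, 7^2≡49, 7^4≡1, 7^8≡1, 7^16≡1, 7^32≡1, 7^64≡1, 7^128≡1, 7^256≡1, 7^512≡1.
Since 550 = 2 + 4 + 32 + 512 in binary, 7^550 ≡ 49·1·1·1 ≡ 49 (mod 100).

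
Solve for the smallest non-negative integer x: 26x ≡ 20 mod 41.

26

The inverse of 26 mod 41 is 30 (since 26·30 = 780 ≡ 1).
Multiplying both sides by 30: x ≡ 30·20 = 600 ≡ 26 (mod 41).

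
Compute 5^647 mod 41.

20

By repeated squaring mod 41: 5^1≡5, 5^2≡25, 5^4≡10, 5^8≡18, 5^16≡37, 5^32≡16, 5^64≡10, 5^128≡18, 5^256≡37, 5^512≡16.
Since 647 = 1 + 2 + 4 + 128 + 512 in binary, 5^647 ≡ 5·25·10·18·16 ≡ 20 (mod 41).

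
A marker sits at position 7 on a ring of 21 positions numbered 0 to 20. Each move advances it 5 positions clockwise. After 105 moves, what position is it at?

105·5 = 525.
525 mod 21 = 0 (since 25·21 = 525).
(7 + 0) mod 21 = 7.

7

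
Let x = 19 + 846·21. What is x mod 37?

846·21 = 17766.
17766 − 480·37 = 6, so 17766 ≡ 6 (mod 37).
(19 + 6) mod 37 = 25.

25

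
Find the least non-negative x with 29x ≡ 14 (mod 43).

42

29⁻¹ ≡ 3 (mod 43) because 29·3 = 87 = 2·43 + 1.
So x ≡ 3·14 = 42 ≡ 42 (mod 43).
Check: 29·42 = 1218 = 28·43 + 14.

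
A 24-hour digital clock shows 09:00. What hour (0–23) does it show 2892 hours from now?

2892 = 120·24 + 12, so 2892 mod 24 = 12.
(9 + 12) mod 24 = 21.

21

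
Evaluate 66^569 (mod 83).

Successive squares of 66 mod 83: 66^1≡66, 66^2≡40, 66^4≡23, 66^8≡31, 66^16≡48, 66^32≡63, 66^64≡68, 66^128≡59, 66^256≡78, 66^512≡25.
569 = 1 + 8 + 16 + 32 + 512, so 66^569 ≡ 66·31·48·63·25 ≡ 45 (mod 83).

45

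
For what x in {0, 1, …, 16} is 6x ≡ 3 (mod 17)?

9

6⁻¹ ≡ 3 (mod 17) because 6·3 = 18 = 1·17 + 1.
So x ≡ 3·3 = 9 ≡ 9 (mod 17).
Check: 6·9 = 54 = 3·17 + 3.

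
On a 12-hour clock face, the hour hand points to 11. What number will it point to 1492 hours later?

Dividing 1492 by 12 gives quotient 124 and remainder 4.
11 + 4 → 3 on a 12-hour dial.

3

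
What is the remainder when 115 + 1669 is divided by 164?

1669 − 10·164 = 29, so 1669 ≡ 29 (mod 164).
(115 + 29) mod 164 = 144.

144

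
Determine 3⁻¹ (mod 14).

5

3·5 = 15 = 1·14 + 1, so 3⁻¹ ≡ 5 (mod 14).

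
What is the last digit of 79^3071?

Powers of 9 mod 10 repeat with period 2: 9, 1.
3071 leaves remainder 1 on division by 2, so 79^3071 ends in 9.

9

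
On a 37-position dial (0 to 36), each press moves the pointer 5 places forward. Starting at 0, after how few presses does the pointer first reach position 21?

The inverse of 5 mod 37 is 15 (since 5·15 = 75 ≡ 1).
So x ≡ 15·21 = 315 ≡ 19 (mod 37).

19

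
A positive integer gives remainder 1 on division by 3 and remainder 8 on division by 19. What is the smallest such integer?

x ≡ 1 (mod 3) gives x ∈ {1, 4, 7, 10, 13, 16, 19, 22, …}.
The first of these with x mod 19 = 8 is 46.

46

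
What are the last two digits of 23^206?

89

By repeated squaring mod 100: 23^1≡23, 23^2≡29, 23^4≡41, 23^8≡81, 23^16≡61, 23^32≡21, 23^64≡41, 23^128≡81.
Since 206 = 2 + 4 + 8 + 64 + 128 in binary, 23^206 ≡ 29·41·81·41·81 ≡ 89 (mod 100).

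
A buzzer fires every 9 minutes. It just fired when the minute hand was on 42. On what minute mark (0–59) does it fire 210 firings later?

210·9 = 1890.
1890 = 31·60 + 30, so 1890 mod 60 = 30.
(42 + 30) mod 60 = 12.

12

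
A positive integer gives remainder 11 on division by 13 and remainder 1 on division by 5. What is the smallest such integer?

11

Since 5·8 ≡ 1 (mod 13), take x = 1 + 5·((11−1)·8 mod 13) = 1 + 5·2 = 11.
Check: 11 mod 13 = 11, 11 mod 5 = 1.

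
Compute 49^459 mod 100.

49

By repeated squaring mod 100: 49^1≡49, 49^2≡1, 49^4≡1, 49^8≡1, 49^16≡1, 49^32≡1, 49^64≡1, 49^128≡1, 49^256≡1.
459 = 1 + 2 + 8 + 64 + 128 + 256, so 49^459 ≡ 49·1·1·1·1·1 ≡ 49 (mod 100).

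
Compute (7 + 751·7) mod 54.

26

751·7 = 5257.
5257 mod 54 = 19 (since 97·54 = 5238).
(7 + 19) mod 54 = 26.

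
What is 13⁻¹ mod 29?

13·9 = 117 = 4·29 + 1, so 13⁻¹ ≡ 9 (mod 29).

9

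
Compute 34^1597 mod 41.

Successive squares of 34 mod 41: 34^1≡34, 34^2≡8, 34^4≡23, 34^8≡37, 34^16≡16, 34^32≡10, 34^64≡18, 34^128≡37, 34^256≡16, 34^512≡10, 34^1024≡18.
Since 1597 = 1 + 4 + 8 + 16 + 32 + 512 + 1024 in binary, 34^1597 ≡ 34·23·37·16·10·10·18 ≡ 30 (mod 41).

30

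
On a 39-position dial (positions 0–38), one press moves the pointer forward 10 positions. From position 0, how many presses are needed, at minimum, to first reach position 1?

4

10·4 = 40 = 1·39 + 1, so 10⁻¹ ≡ 4 (mod 39).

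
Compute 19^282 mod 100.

Square-and-reduce mod 100: 19^1≡19, 19^2≡61, 19^4≡21, 19^8≡41, 19^16≡81, 19^32≡61, 19^64≡21, 19^128≡41, 19^256≡81.
Since 282 = 2 + 8 + 16 + 256 in binary, 19^282 ≡ 61·41·81·81 ≡ 61 (mod 100).

61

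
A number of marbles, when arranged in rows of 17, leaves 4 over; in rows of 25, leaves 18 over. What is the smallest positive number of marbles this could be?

293

x ≡ 4 (mod 17) gives x ∈ {4, 21, 38, 55, 72, 89, 106, 123, …}.
The first of these with x mod 25 = 18 is 293.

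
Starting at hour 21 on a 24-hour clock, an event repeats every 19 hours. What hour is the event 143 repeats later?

2

143·19 = 2717.
2717 − 113·24 = 5, so 2717 ≡ 5 (mod 24).
(21 + 5) mod 24 = 2.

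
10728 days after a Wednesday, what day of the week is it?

Sunday

10728 − 1532·7 = 4, so 10728 ≡ 4 (mod 7).
Wednesday + 4 days → Sunday.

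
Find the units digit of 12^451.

Powers of 2 mod 10 repeat with period 4: 2, 4, 8, 6.
451 leaves remainder 3 on division by 4, so 12^451 ends in 8.

8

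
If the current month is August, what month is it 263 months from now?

July

263 mod 12 = 11 (since 21·12 = 252).
August + 11 months → July.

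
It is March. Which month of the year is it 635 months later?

February

Dividing 635 by 12 gives quotient 52 and remainder 11.
March + 11 months → February.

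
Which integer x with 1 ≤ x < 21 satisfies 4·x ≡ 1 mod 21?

16

21 = 5·4 + 1
4 = 4·1 + 0
Back-substituting gives 4·16 ≡ 1 (mod 21).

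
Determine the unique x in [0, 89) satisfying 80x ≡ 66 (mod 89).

80⁻¹ ≡ 79 (mod 89) because 80·79 = 6320 = 71·89 + 1.
So x ≡ 79·66 = 5214 ≡ 52 (mod 89).
Check: 80·52 = 4160 = 46·89 + 66.

52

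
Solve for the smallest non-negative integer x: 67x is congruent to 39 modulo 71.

8

67⁻¹ ≡ 53 (mod 71) because 67·53 = 3551 = 50·71 + 1.
So x ≡ 53·39 = 2067 ≡ 8 (mod 71).
Check: 67·8 = 536 = 7·71 + 39.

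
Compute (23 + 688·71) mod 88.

688·71 = 48848.
48848 − 555·88 = 8, so 48848 ≡ 8 (mod 88).
(23 + 8) mod 88 = 31.

31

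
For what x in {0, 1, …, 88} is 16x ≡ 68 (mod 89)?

71

16⁻¹ ≡ 39 (mod 89) because 16·39 = 624 = 7·89 + 1.
So x ≡ 39·68 = 2652 ≡ 71 (mod 89).
Check: 16·71 = 1136 = 12·89 + 68.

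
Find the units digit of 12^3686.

Last digits of 2^n: 2, 4, 8, 6 (period 4).
3686 leaves remainder 2 on division by 4, so 12^3686 ends in 4.

4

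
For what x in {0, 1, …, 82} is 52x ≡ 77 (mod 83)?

The inverse of 52 mod 83 is 8 (since 52·8 = 416 ≡ 1).
Multiplying both sides by 8: x ≡ 8·77 = 616 ≡ 35 (mod 83).

35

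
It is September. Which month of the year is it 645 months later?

645 mod 12 = 9 (since 53·12 = 636).
September + 9 months → June.

June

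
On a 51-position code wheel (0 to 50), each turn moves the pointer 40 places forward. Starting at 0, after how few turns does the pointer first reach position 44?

47

40⁻¹ ≡ 37 (mod 51) because 40·37 = 1480 = 29·51 + 1.
So x ≡ 37·44 = 1628 ≡ 47 (mod 51).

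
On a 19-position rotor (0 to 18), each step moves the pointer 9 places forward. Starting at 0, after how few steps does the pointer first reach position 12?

9⁻¹ ≡ 17 (mod 19) because 9·17 = 153 = 8·19 + 1.
Multiplying both sides by 17: x ≡ 17·12 = 204 ≡ 14 (mod 19).

14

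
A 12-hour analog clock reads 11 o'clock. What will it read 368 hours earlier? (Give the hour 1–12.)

3

368 − 30·12 = 8, so 368 ≡ 8 (mod 12).
11 − 8 → 3 on a 12-hour dial.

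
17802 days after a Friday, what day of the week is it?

17802 = 2543·7 + 1, so 17802 mod 7 = 1.
Friday + 1 day → Saturday.

Saturday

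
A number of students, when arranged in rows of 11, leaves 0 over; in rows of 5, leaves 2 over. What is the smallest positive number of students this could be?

Since 5·9 ≡ 1 (mod 11), take x = 2 + 5·((0−2)·9 mod 11) = 2 + 5·4 = 22.
Check: 22 mod 11 = 0, 22 mod 5 = 2.

22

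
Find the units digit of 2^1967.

8

Last digits of 2^n: 2, 4, 8, 6 (period 4).
1967 mod 4 = 3, so the last digit matches 2^3 = 8.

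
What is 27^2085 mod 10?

7

The units digit of 27^n cycles with period 4: 7, 9, 3, 1, …
2085 mod 4 = 1, so the last digit matches 7^1 = 7.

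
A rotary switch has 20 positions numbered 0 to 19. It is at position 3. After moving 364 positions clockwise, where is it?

7

364 = 18·20 + 4, so 364 mod 20 = 4.
(3 + 4) mod 20 = 7.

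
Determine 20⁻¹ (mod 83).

20·54 = 1080 = 13·83 + 1, so 20⁻¹ ≡ 54 (mod 83).

54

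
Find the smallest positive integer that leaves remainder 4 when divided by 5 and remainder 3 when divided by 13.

29

x ≡ 4 (mod 5) gives x ∈ {4, 9, 14, 19, 24, 29}.
The first of these with x mod 13 = 3 is 29.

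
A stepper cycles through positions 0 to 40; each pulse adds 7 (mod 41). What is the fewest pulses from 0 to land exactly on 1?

6

41 = 5·7 + 6
7 = 1·6 + 1
6 = 6·1 + 0
Back-substituting gives 7·6 ≡ 1 (mod 41).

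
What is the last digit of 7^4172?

The units digit of 7^n cycles with period 4: 7, 9, 3, 1, …
4172 leaves remainder 0 on division by 4, so 7^4172 ends in 1.

1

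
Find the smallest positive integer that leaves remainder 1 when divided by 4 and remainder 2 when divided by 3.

x ≡ 2 (mod 3) gives x ∈ {2, 5}.
The first of these with x mod 4 = 1 is 5.

5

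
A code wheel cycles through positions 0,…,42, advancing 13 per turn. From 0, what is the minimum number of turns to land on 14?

The inverse of 13 mod 43 is 10 (since 13·10 = 130 ≡ 1).
So x ≡ 10·14 = 140 ≡ 11 (mod 43).

11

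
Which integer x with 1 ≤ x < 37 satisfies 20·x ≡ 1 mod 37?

37 = 1·20 + 17
20 = 1·17 + 3
17 = 5·3 + 2
3 = 1·2 + 1
2 = 2·1 + 0
Back-substituting gives 20·13 ≡ 1 (mod 37).

13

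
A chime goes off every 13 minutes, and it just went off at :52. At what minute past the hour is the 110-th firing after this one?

42

110·13 = 1430.
1430 − 23·60 = 50, so 1430 ≡ 50 (mod 60).
(52 + 50) mod 60 = 42.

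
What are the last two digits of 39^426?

Successive squares of 39 mod 100: 39^1≡39, 39^2≡21, 39^4≡41, 39^8≡81, 39^16≡61, 39^32≡21, 39^64≡41, 39^128≡81, 39^256≡61.
426 = 2 + 8 + 32 + 128 + 256, so 39^426 ≡ 21·81·21·81·61 ≡ 61 (mod 100).

61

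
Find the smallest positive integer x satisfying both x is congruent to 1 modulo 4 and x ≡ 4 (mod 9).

13

x ≡ 1 (mod 4) gives x ∈ {1, 5, 9, 13}.
The first of these with x mod 9 = 4 is 13.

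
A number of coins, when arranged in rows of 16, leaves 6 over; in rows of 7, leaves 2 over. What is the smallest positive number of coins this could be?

x ≡ 2 (mod 7) gives x ∈ {2, 9, 16, 23, 30, 37, 44, 51, …}.
The first of these with x mod 16 = 6 is 86.

86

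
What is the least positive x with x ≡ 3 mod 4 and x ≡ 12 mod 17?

63

x ≡ 3 (mod 4) gives x ∈ {3, 7, 11, 15, 19, 23, 27, 31, …}.
The first of these with x mod 17 = 12 is 63.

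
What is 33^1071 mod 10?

7

Powers of 3 mod 10 repeat with period 4: 3, 9, 7, 1.
1071 leaves remainder 3 on division by 4, so 33^1071 ends in 7.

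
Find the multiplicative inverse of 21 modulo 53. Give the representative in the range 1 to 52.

21·48 = 1008 = 19·53 + 1, so 21⁻¹ ≡ 48 (mod 53).

48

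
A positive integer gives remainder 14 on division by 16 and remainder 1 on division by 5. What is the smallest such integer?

46

x ≡ 1 (mod 5) gives x ∈ {1, 6, 11, 16, 21, 26, 31, 36, …}.
The first of these with x mod 16 = 14 is 46.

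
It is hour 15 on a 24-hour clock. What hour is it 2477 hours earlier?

2477 = 103·24 + 5, so 2477 mod 24 = 5.
(15 − 5) mod 24 = 10.

10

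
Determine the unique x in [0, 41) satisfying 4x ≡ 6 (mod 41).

The inverse of 4 mod 41 is 31 (since 4·31 = 124 ≡ 1).
So x ≡ 31·6 = 186 ≡ 22 (mod 41).

22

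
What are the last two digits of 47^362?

By repeated squaring mod 100: 47^1≡47, 47^2≡9, 47^4≡81, 47^8≡61, 47^16≡21, 47^32≡41, 47^64≡81, 47^128≡61, 47^256≡21.
Since 362 = 2 + 8 + 32 + 64 + 256 in binary, 47^362 ≡ 9·61·41·81·21 ≡ 9 (mod 100).

09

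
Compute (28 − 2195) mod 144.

137

Dividing 2195 by 144 gives quotient 15 and remainder 35.
(28 − 35) mod 144 = 137.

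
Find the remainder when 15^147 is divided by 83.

62

Square-and-reduce mod 83: 15^1≡15, 15^2≡59, 15^4≡78, 15^8≡25, 15^16≡44, 15^32≡27, 15^64≡65, 15^128≡75.
147 = 1 + 2 + 16 + 128, so 15^147 ≡ 15·59·44·75 ≡ 62 (mod 83).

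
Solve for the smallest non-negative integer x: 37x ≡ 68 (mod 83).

31

37⁻¹ ≡ 9 (mod 83) because 37·9 = 333 = 4·83 + 1.
Multiplying both sides by 9: x ≡ 9·68 = 612 ≡ 31 (mod 83).
Check: 37·31 = 1147 = 13·83 + 68.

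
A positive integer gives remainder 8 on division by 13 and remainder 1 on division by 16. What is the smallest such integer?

177

x ≡ 8 (mod 13) gives x ∈ {8, 21, 34, 47, 60, 73, 86, 99, …}.
The first of these with x mod 16 = 1 is 177.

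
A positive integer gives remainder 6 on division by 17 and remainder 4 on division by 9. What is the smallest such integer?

40

x ≡ 4 (mod 9) gives x ∈ {4, 13, 22, 31, 40}.
The first of these with x mod 17 = 6 is 40.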